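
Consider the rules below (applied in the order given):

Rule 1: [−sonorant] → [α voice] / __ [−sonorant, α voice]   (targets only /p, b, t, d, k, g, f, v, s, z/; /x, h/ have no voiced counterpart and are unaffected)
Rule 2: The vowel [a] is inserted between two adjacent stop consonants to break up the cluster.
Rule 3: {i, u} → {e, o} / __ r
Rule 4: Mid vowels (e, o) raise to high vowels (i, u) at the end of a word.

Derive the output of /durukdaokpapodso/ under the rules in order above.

dorugadaokapapotsu

Rule 1 (regressive voicing assimilation): /k/ precedes the voiced obstruent /d/, so it voices to [g] by assimilation. /d/ precedes the voiceless obstruent /s/, so it devoices to [t] by assimilation. /durukdaokpapodso/ → durugdaokpapotso.
Rule 2 (stop-cluster a-epenthesis): /g/ and /d/ form a stop–stop cluster, so [a] is inserted between them. /k/ and /p/ form a stop–stop cluster, so [a] is inserted between them. /durugdaokpapotso/ → durugadaokapapotso.
Rule 3 (pre-rhotic lowering): /u/ is a high vowel immediately before /r/, so it lowers to [o]. /durugadaokapapotso/ → dorugadaokapapotso.
Rule 4 (final vowel raising): /o/ is a mid vowel in word-final position, so it raises to [u]. /dorugadaokapapotso/ → dorugadaokapapotsu.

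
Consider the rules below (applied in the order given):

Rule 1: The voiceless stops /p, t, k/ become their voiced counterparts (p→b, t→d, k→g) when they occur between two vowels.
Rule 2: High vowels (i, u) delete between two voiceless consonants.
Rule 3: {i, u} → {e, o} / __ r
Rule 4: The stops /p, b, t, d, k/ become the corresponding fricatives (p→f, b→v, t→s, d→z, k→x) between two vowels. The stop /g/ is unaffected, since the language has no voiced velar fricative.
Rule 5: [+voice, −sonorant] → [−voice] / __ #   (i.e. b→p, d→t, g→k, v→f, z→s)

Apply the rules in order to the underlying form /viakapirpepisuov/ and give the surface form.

Rule 1 (intervocalic voicing): /k/ is a voiceless stop between vowels /a/ and /a/, so it voices to [g]. /p/ is a voiceless stop between vowels /a/ and /i/, so it voices to [b]. /p/ is a voiceless stop between vowels /e/ and /i/, so it voices to [b]. /viakapirpepisuov/ → viagabirpebisuov.
Rule 2 (high vowel syncope): no segment meets the environment; /viagabirpebisuov/ is unchanged.
Rule 3 (pre-rhotic lowering): /i/ is a high vowel immediately before /r/, so it lowers to [e]. /viagabirpebisuov/ → viagaberpebisuov.
Rule 4 (intervocalic spirantization): /b/ is a stop between vowels /a/ and /e/, so it spirantizes to the fricative [v]. /b/ is a stop between vowels /e/ and /i/, so it spirantizes to the fricative [v]. /viagaberpebisuov/ → viagaverpevisuov.
Rule 5 (final devoicing): /v/ is a voiced obstruent in word-final position, so it devoices to [f]. /viagaverpevisuov/ → viagaverpevisuof.

viagaverpevisuof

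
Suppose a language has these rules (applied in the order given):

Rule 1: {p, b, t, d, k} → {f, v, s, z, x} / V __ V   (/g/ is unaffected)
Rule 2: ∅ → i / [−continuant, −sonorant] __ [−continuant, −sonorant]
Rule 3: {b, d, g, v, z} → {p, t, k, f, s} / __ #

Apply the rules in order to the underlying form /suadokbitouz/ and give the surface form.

Rule 1 (intervocalic spirantization): /d/ is a stop between vowels /a/ and /o/, so it spirantizes to the fricative [z]. /t/ is a stop between vowels /i/ and /o/, so it spirantizes to the fricative [s]. /suadokbitouz/ → suazokbisouz.
Rule 2 (stop-cluster i-epenthesis): /k/ and /b/ form a stop–stop cluster, so [i] is inserted between them. /suazokbisouz/ → suazokibisouz.
Rule 3 (final devoicing): /z/ is a voiced obstruent in word-final position, so it devoices to [s]. /suazokibisouz/ → suazokibisous.

suazokibisous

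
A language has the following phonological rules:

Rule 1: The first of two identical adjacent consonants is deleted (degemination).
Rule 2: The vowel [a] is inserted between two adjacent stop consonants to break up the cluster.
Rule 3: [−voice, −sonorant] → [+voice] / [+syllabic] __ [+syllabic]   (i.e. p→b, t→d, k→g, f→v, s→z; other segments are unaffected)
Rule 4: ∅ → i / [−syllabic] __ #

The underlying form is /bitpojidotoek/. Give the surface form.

bidabojidodoeki

Rule 1 (degemination): no segment meets the environment; /bitpojidotoek/ is unchanged.
Rule 2 (stop-cluster a-epenthesis): /t/ and /p/ form a stop–stop cluster, so [a] is inserted between them. /bitpojidotoek/ → bitapojidotoek.
Rule 3 (intervocalic voicing): /t/ is a voiceless obstruent between vowels /i/ and /a/, so it voices to [d]. /p/ is a voiceless obstruent between vowels /a/ and /o/, so it voices to [b]. /t/ is a voiceless obstruent between vowels /o/ and /o/, so it voices to [d]. /bitapojidotoek/ → bidabojidodoek.
Rule 4 (final i-epenthesis): the form ends in the consonant /k/, so [i] is inserted word-finally. /bidabojidodoek/ → bidabojidodoeki.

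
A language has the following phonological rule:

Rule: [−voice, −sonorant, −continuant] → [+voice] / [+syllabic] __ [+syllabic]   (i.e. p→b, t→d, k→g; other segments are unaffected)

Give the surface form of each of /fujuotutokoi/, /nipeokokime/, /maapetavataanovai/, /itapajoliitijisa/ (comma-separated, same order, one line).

/fujuotutokoi/: /t/ is a voiceless stop between vowels /o/ and /u/, so it voices to [d]. /t/ is a voiceless stop between vowels /u/ and /o/, so it voices to [d]. /k/ is a voiceless stop between vowels /o/ and /o/, so it voices to [g]. → [fujuodudogoi].
/nipeokokime/: /p/ is a voiceless stop between vowels /i/ and /e/, so it voices to [b]. /k/ is a voiceless stop between vowels /o/ and /o/, so it voices to [g]. /k/ is a voiceless stop between vowels /o/ and /i/, so it voices to [g]. → [nibeogogime].
/maapetavataanovai/: /p/ is a voiceless stop between vowels /a/ and /e/, so it voices to [b]. /t/ is a voiceless stop between vowels /e/ and /a/, so it voices to [d]. /t/ is a voiceless stop between vowels /a/ and /a/, so it voices to [d]. → [maabedavadaanovai].
/itapajoliitijisa/: /t/ is a voiceless stop between vowels /i/ and /a/, so it voices to [d]. /p/ is a voiceless stop between vowels /a/ and /a/, so it voices to [b]. /t/ is a voiceless stop between vowels /i/ and /i/, so it voices to [d]. → [idabajoliidijisa].

fujuodudogoi, nibeogogime, maabedavadaanovai, idabajoliidijisa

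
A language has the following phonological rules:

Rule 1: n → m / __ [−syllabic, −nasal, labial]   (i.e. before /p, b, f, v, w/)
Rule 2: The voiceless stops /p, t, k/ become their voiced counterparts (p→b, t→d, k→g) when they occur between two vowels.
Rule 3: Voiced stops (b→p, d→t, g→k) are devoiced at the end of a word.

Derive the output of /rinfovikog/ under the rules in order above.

Rule 1 (nasal place assimilation): /n/ precedes the labial consonant /f/, so it assimilates in place to [m]. /rinfovikog/ → rimfovikog.
Rule 2 (intervocalic voicing): /k/ is a voiceless stop between vowels /i/ and /o/, so it voices to [g]. /rimfovikog/ → rimfovigog.
Rule 3 (final devoicing): /g/ is a voiced stop in word-final position, so it devoices to [k]. /rimfovigog/ → rimfovigok.

rimfovigok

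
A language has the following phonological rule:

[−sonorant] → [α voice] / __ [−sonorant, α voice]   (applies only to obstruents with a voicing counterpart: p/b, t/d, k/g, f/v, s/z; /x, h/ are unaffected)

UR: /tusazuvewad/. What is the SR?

No segment of /tusazuvewad/ meets the structural description of the rule, so the form surfaces unchanged.

tusazuvewad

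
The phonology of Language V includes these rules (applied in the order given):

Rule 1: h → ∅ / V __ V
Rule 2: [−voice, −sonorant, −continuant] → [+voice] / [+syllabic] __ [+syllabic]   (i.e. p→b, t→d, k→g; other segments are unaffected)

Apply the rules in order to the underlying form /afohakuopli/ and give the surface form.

Rule 1 (intervocalic h-deletion): /h/ occurs between vowels /o/ and /a/, so it deletes. /afohakuopli/ → afoakuopli.
Rule 2 (intervocalic voicing): /k/ is a voiceless stop between vowels /a/ and /u/, so it voices to [g]. /afoakuopli/ → afoaguopli.

afoaguopli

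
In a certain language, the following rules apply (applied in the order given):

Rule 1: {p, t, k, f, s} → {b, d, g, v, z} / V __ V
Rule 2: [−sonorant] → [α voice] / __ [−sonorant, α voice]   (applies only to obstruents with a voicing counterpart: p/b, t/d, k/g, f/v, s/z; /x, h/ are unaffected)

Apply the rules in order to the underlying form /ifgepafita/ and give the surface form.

ivgebavida

Rule 1 (intervocalic voicing): /p/ is a voiceless obstruent between vowels /e/ and /a/, so it voices to [b]. /f/ is a voiceless obstruent between vowels /a/ and /i/, so it voices to [v]. /t/ is a voiceless obstruent between vowels /i/ and /a/, so it voices to [d]. /ifgepafita/ → ifgebavida.
Rule 2 (regressive voicing assimilation): /f/ precedes the voiced obstruent /g/, so it voices to [v] by assimilation. /ifgebavida/ → ivgebavida.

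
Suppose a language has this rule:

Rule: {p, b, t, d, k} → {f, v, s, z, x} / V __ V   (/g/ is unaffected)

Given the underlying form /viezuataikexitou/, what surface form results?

viezuasaixexisou

/t/ is a stop between vowels /a/ and /a/, so it spirantizes to the fricative [s].
/k/ is a stop between vowels /i/ and /e/, so it spirantizes to the fricative [x].
/t/ is a stop between vowels /i/ and /o/, so it spirantizes to the fricative [s].
Surface form: [viezuasaixexisou].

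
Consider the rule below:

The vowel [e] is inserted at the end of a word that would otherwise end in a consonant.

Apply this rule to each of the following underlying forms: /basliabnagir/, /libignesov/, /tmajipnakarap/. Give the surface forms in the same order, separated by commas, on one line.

basliabnagire, libignesove, tmajipnakarape

/basliabnagir/: the form ends in the consonant /r/, so [e] is inserted word-finally. → [basliabnagire].
/libignesov/: the form ends in the consonant /v/, so [e] is inserted word-finally. → [libignesove].
/tmajipnakarap/: the form ends in the consonant /p/, so [e] is inserted word-finally. → [tmajipnakarape].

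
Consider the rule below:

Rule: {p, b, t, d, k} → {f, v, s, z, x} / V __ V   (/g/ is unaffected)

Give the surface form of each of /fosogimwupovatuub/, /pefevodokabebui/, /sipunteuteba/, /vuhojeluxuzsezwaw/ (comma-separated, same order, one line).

fosogimwufovasuub, pefevozoxavevui, sifunteuseva, vuhojeluxuzsezwaw

/fosogimwupovatuub/: /p/ is a stop between vowels /u/ and /o/, so it spirantizes to the fricative [f]. /t/ is a stop between vowels /a/ and /u/, so it spirantizes to the fricative [s]. → [fosogimwufovasuub].
/pefevodokabebui/: /d/ is a stop between vowels /o/ and /o/, so it spirantizes to the fricative [z]. /k/ is a stop between vowels /o/ and /a/, so it spirantizes to the fricative [x]. /b/ is a stop between vowels /a/ and /e/, so it spirantizes to the fricative [v]. /b/ is a stop between vowels /e/ and /u/, so it spirantizes to the fricative [v]. → [pefevozoxavevui].
/sipunteuteba/: /p/ is a stop between vowels /i/ and /u/, so it spirantizes to the fricative [f]. /t/ is a stop between vowels /u/ and /e/, so it spirantizes to the fricative [s]. /b/ is a stop between vowels /e/ and /a/, so it spirantizes to the fricative [v]. → [sifunteuseva].
/vuhojeluxuzsezwaw/: the rule's environment is not met; surfaces unchanged as [vuhojeluxuzsezwaw].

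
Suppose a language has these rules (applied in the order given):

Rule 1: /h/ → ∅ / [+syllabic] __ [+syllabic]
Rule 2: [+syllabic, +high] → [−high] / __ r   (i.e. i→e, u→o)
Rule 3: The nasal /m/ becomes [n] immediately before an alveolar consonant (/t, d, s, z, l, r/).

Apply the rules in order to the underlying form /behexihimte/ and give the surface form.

Rule 1 (intervocalic h-deletion): /h/ occurs between vowels /e/ and /e/, so it deletes. /h/ occurs between vowels /i/ and /i/, so it deletes. /behexihimte/ → beexiimte.
Rule 2 (pre-rhotic lowering): no segment meets the environment; /beexiimte/ is unchanged.
Rule 3 (nasal place assimilation): /m/ precedes the alveolar consonant /t/, so it assimilates in place to [n]. /beexiimte/ → beexiinte.

beexiinte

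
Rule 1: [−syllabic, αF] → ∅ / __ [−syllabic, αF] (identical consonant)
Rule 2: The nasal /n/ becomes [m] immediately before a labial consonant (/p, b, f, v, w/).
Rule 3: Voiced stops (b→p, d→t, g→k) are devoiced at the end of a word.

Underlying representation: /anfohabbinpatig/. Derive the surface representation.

amfohabimpatik

Rule 1 (degemination): /bb/ is a geminate; the first /b/ deletes. /anfohabbinpatig/ → anfohabinpatig.
Rule 2 (nasal place assimilation): /n/ precedes the labial consonant /f/, so it assimilates in place to [m]. /n/ precedes the labial consonant /p/, so it assimilates in place to [m]. /anfohabinpatig/ → amfohabimpatig.
Rule 3 (final devoicing): /g/ is a voiced stop in word-final position, so it devoices to [k]. /amfohabimpatig/ → amfohabimpatik.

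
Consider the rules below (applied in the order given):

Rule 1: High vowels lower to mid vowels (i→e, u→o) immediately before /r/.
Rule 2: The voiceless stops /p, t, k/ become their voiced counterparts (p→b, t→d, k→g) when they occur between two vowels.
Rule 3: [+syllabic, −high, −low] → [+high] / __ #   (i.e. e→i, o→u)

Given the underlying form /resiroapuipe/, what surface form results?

reseroabuibi

Rule 1 (pre-rhotic lowering): /i/ is a high vowel immediately before /r/, so it lowers to [e]. /resiroapuipe/ → reseroapuipe.
Rule 2 (intervocalic voicing): /p/ is a voiceless stop between vowels /a/ and /u/, so it voices to [b]. /p/ is a voiceless stop between vowels /i/ and /e/, so it voices to [b]. /reseroapuipe/ → reseroabuibe.
Rule 3 (final vowel raising): /e/ is a mid vowel in word-final position, so it raises to [i]. /reseroabuibe/ → reseroabuibi.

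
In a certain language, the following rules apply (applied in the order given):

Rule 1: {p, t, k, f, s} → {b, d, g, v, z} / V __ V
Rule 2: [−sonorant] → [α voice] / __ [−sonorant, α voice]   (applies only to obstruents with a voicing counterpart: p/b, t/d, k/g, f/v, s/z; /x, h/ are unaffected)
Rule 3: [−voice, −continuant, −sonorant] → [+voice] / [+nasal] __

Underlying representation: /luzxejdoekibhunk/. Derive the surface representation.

lusxejdoegiphung

Rule 1 (intervocalic voicing): /k/ is a voiceless obstruent between vowels /e/ and /i/, so it voices to [g]. /luzxejdoekibhunk/ → luzxejdoegibhunk.
Rule 2 (regressive voicing assimilation): /z/ precedes the voiceless obstruent /x/, so it devoices to [s] by assimilation. /b/ precedes the voiceless obstruent /h/, so it devoices to [p] by assimilation. /luzxejdoegibhunk/ → lusxejdoegiphunk.
Rule 3 (post-nasal voicing): /k/ is a voiceless stop immediately after the nasal /n/, so it voices to [g]. /lusxejdoegiphunk/ → lusxejdoegiphung.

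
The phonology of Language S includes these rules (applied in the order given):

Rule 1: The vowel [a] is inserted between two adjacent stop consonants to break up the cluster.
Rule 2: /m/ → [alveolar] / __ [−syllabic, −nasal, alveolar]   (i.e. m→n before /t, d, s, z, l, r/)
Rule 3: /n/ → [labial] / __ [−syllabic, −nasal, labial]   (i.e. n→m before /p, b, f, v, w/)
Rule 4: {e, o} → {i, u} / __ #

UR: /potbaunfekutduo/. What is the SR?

Rule 1 (stop-cluster a-epenthesis): /t/ and /b/ form a stop–stop cluster, so [a] is inserted between them. /t/ and /d/ form a stop–stop cluster, so [a] is inserted between them. /potbaunfekutduo/ → potabaunfekutaduo.
Rule 2 (nasal place assimilation): no segment meets the environment; /potabaunfekutaduo/ is unchanged.
Rule 3 (nasal place assimilation): /n/ precedes the labial consonant /f/, so it assimilates in place to [m]. /potabaunfekutaduo/ → potabaumfekutaduo.
Rule 4 (final vowel raising): /o/ is a mid vowel in word-final position, so it raises to [u]. /potabaumfekutaduo/ → potabaumfekutaduu.

potabaumfekutaduu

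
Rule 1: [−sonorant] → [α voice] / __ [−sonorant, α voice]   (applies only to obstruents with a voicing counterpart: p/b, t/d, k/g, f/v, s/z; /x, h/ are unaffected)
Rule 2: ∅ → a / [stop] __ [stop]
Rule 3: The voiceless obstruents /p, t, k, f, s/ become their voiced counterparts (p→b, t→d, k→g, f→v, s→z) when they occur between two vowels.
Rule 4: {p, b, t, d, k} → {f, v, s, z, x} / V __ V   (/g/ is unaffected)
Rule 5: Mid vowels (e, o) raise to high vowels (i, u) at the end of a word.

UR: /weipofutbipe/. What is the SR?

Rule 1 (regressive voicing assimilation): /t/ precedes the voiced obstruent /b/, so it voices to [d] by assimilation. /weipofutbipe/ → weipofudbipe.
Rule 2 (stop-cluster a-epenthesis): /d/ and /b/ form a stop–stop cluster, so [a] is inserted between them. /weipofudbipe/ → weipofudabipe.
Rule 3 (intervocalic voicing): /p/ is a voiceless obstruent between vowels /i/ and /o/, so it voices to [b]. /f/ is a voiceless obstruent between vowels /o/ and /u/, so it voices to [v]. /p/ is a voiceless obstruent between vowels /i/ and /e/, so it voices to [b]. /weipofudabipe/ → weibovudabibe.
Rule 4 (intervocalic spirantization): /b/ is a stop between vowels /i/ and /o/, so it spirantizes to the fricative [v]. /d/ is a stop between vowels /u/ and /a/, so it spirantizes to the fricative [z]. /b/ is a stop between vowels /a/ and /i/, so it spirantizes to the fricative [v]. /b/ is a stop between vowels /i/ and /e/, so it spirantizes to the fricative [v]. /weibovudabibe/ → weivovuzavive.
Rule 5 (final vowel raising): /e/ is a mid vowel in word-final position, so it raises to [i]. /weivovuzavive/ → weivovuzavivi.

weivovuzavivi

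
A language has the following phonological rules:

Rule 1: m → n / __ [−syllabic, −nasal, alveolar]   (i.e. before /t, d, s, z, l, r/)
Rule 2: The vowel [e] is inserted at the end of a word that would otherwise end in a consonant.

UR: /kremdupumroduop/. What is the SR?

krendupunroduope

Rule 1 (nasal place assimilation): /m/ precedes the alveolar consonant /d/, so it assimilates in place to [n]. /m/ precedes the alveolar consonant /r/, so it assimilates in place to [n]. /kremdupumroduop/ → krendupunroduop.
Rule 2 (final e-epenthesis): the form ends in the consonant /p/, so [e] is inserted word-finally. /krendupunroduop/ → krendupunroduope.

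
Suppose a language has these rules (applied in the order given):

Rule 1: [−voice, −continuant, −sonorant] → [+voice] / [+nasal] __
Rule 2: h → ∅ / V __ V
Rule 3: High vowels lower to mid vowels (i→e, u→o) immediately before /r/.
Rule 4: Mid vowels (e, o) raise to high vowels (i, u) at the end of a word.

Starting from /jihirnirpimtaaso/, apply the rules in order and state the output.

jiernerpimdaasu

Rule 1 (post-nasal voicing): /t/ is a voiceless stop immediately after the nasal /m/, so it voices to [d]. /jihirnirpimtaaso/ → jihirnirpimdaaso.
Rule 2 (intervocalic h-deletion): /h/ occurs between vowels /i/ and /i/, so it deletes. /jihirnirpimdaaso/ → jiirnirpimdaaso.
Rule 3 (pre-rhotic lowering): /i/ is a high vowel immediately before /r/, so it lowers to [e]. /i/ is a high vowel immediately before /r/, so it lowers to [e]. /jiirnirpimdaaso/ → jiernerpimdaaso.
Rule 4 (final vowel raising): /o/ is a mid vowel in word-final position, so it raises to [u]. /jiernerpimdaaso/ → jiernerpimdaasu.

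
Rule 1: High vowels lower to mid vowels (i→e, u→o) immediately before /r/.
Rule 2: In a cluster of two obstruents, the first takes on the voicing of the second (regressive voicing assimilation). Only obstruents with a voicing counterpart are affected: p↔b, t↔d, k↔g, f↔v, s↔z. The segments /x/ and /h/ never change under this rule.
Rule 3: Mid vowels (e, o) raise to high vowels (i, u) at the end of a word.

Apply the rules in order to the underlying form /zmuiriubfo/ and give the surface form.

Rule 1 (pre-rhotic lowering): /i/ is a high vowel immediately before /r/, so it lowers to [e]. /zmuiriubfo/ → zmueriubfo.
Rule 2 (regressive voicing assimilation): /b/ precedes the voiceless obstruent /f/, so it devoices to [p] by assimilation. /zmueriubfo/ → zmueriupfo.
Rule 3 (final vowel raising): /o/ is a mid vowel in word-final position, so it raises to [u]. /zmueriupfo/ → zmueriupfu.

zmueriupfu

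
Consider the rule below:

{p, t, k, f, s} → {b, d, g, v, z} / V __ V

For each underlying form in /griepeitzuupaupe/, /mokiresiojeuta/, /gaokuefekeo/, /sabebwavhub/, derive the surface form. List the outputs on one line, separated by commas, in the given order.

griebeitzuubaube, mogireziojeuda, gaoguevegeo, sabebwavhub

/griepeitzuupaupe/: /p/ is a voiceless obstruent between vowels /e/ and /e/, so it voices to [b]. /p/ is a voiceless obstruent between vowels /u/ and /a/, so it voices to [b]. /p/ is a voiceless obstruent between vowels /u/ and /e/, so it voices to [b]. → [griebeitzuubaube].
/mokiresiojeuta/: /k/ is a voiceless obstruent between vowels /o/ and /i/, so it voices to [g]. /s/ is a voiceless obstruent between vowels /e/ and /i/, so it voices to [z]. /t/ is a voiceless obstruent between vowels /u/ and /a/, so it voices to [d]. → [mogireziojeuda].
/gaokuefekeo/: /k/ is a voiceless obstruent between vowels /o/ and /u/, so it voices to [g]. /f/ is a voiceless obstruent between vowels /e/ and /e/, so it voices to [v]. /k/ is a voiceless obstruent between vowels /e/ and /e/, so it voices to [g]. → [gaoguevegeo].
/sabebwavhub/: the rule's environment is not met; surfaces unchanged as [sabebwavhub].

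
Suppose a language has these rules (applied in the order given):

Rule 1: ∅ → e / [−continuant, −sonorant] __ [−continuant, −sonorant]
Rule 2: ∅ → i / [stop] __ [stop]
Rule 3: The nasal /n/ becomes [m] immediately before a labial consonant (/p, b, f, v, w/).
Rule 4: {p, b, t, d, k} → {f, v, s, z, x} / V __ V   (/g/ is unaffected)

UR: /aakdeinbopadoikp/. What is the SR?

Rule 1 (stop-cluster e-epenthesis): /k/ and /d/ form a stop–stop cluster, so [e] is inserted between them. /k/ and /p/ form a stop–stop cluster, so [e] is inserted between them. /aakdeinbopadoikp/ → aakedeinbopadoikep.
Rule 2 (stop-cluster i-epenthesis): no segment meets the environment; /aakedeinbopadoikep/ is unchanged.
Rule 3 (nasal place assimilation): /n/ precedes the labial consonant /b/, so it assimilates in place to [m]. /aakedeinbopadoikep/ → aakedeimbopadoikep.
Rule 4 (intervocalic spirantization): /k/ is a stop between vowels /a/ and /e/, so it spirantizes to the fricative [x]. /d/ is a stop between vowels /e/ and /e/, so it spirantizes to the fricative [z]. /p/ is a stop between vowels /o/ and /a/, so it spirantizes to the fricative [f]. /d/ is a stop between vowels /a/ and /o/, so it spirantizes to the fricative [z]. /k/ is a stop between vowels /i/ and /e/, so it spirantizes to the fricative [x]. /aakedeimbopadoikep/ → aaxezeimbofazoixep.

aaxezeimbofazoixep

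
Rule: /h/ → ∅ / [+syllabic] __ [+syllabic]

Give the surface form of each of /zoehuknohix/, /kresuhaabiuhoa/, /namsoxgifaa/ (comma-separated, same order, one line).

zoeuknoix, kresuaabiuoa, namsoxgifaa

/zoehuknohix/: /h/ occurs between vowels /e/ and /u/, so it deletes. /h/ occurs between vowels /o/ and /i/, so it deletes. → [zoeuknoix].
/kresuhaabiuhoa/: /h/ occurs between vowels /u/ and /a/, so it deletes. /h/ occurs between vowels /u/ and /o/, so it deletes. → [kresuaabiuoa].
/namsoxgifaa/: the rule's environment is not met; surfaces unchanged as [namsoxgifaa].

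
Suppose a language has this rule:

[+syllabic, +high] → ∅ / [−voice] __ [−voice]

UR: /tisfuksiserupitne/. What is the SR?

tsfksseruptne

/i/ is a high vowel flanked by voiceless consonants /t/ and /s/, so it deletes.
/u/ is a high vowel flanked by voiceless consonants /f/ and /k/, so it deletes.
/i/ is a high vowel flanked by voiceless consonants /s/ and /s/, so it deletes.
/i/ is a high vowel flanked by voiceless consonants /p/ and /t/, so it deletes.
Surface form: [tsfksseruptne].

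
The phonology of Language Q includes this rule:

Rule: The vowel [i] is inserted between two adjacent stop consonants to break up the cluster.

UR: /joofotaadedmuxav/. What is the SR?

No segment of /joofotaadedmuxav/ meets the structural description of the rule, so the form surfaces unchanged.

joofotaadedmuxav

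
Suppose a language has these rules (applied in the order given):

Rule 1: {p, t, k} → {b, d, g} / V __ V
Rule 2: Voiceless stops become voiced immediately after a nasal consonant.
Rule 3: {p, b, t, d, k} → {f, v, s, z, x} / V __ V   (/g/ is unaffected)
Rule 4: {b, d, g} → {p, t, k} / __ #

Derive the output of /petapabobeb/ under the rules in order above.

Rule 1 (intervocalic voicing): /t/ is a voiceless stop between vowels /e/ and /a/, so it voices to [d]. /p/ is a voiceless stop between vowels /a/ and /a/, so it voices to [b]. /petapabobeb/ → pedababobeb.
Rule 2 (post-nasal voicing): no segment meets the environment; /pedababobeb/ is unchanged.
Rule 3 (intervocalic spirantization): /d/ is a stop between vowels /e/ and /a/, so it spirantizes to the fricative [z]. /b/ is a stop between vowels /a/ and /a/, so it spirantizes to the fricative [v]. /b/ is a stop between vowels /a/ and /o/, so it spirantizes to the fricative [v]. /b/ is a stop between vowels /o/ and /e/, so it spirantizes to the fricative [v]. /pedababobeb/ → pezavavoveb.
Rule 4 (final devoicing): /b/ is a voiced stop in word-final position, so it devoices to [p]. /pezavavoveb/ → pezavavovep.

pezavavovep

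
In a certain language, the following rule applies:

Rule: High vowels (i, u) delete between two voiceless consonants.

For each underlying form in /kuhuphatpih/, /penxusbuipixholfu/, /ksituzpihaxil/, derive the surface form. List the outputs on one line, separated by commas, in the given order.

/kuhuphatpih/: /u/ is a high vowel flanked by voiceless consonants /k/ and /h/, so it deletes. /u/ is a high vowel flanked by voiceless consonants /h/ and /p/, so it deletes. /i/ is a high vowel flanked by voiceless consonants /p/ and /h/, so it deletes. → [khphatph].
/penxusbuipixholfu/: /u/ is a high vowel flanked by voiceless consonants /x/ and /s/, so it deletes. /i/ is a high vowel flanked by voiceless consonants /p/ and /x/, so it deletes. → [penxsbuipxholfu].
/ksituzpihaxil/: /i/ is a high vowel flanked by voiceless consonants /s/ and /t/, so it deletes. /i/ is a high vowel flanked by voiceless consonants /p/ and /h/, so it deletes. → [kstuzphaxil].

khphatph, penxsbuipxholfu, kstuzphaxil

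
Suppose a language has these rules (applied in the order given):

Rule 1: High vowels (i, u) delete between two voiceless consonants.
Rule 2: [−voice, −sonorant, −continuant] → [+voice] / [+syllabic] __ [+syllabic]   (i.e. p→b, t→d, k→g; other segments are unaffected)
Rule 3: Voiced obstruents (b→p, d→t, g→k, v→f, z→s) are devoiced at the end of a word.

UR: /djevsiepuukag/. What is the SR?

djevsiebuugak

Rule 1 (high vowel syncope): no segment meets the environment; /djevsiepuukag/ is unchanged.
Rule 2 (intervocalic voicing): /p/ is a voiceless stop between vowels /e/ and /u/, so it voices to [b]. /k/ is a voiceless stop between vowels /u/ and /a/, so it voices to [g]. /djevsiepuukag/ → djevsiebuugag.
Rule 3 (final devoicing): /g/ is a voiced obstruent in word-final position, so it devoices to [k]. /djevsiebuugag/ → djevsiebuugak.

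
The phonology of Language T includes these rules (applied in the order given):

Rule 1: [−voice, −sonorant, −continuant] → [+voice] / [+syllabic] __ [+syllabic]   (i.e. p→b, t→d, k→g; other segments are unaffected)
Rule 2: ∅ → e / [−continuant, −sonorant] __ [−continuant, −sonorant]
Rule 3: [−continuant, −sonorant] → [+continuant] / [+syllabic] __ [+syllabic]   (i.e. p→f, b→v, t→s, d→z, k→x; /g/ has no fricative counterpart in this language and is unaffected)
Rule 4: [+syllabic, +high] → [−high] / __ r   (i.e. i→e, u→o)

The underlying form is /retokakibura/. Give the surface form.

Rule 1 (intervocalic voicing): /t/ is a voiceless stop between vowels /e/ and /o/, so it voices to [d]. /k/ is a voiceless stop between vowels /o/ and /a/, so it voices to [g]. /k/ is a voiceless stop between vowels /a/ and /i/, so it voices to [g]. /retokakibura/ → redogagibura.
Rule 2 (stop-cluster e-epenthesis): no segment meets the environment; /redogagibura/ is unchanged.
Rule 3 (intervocalic spirantization): /d/ is a stop between vowels /e/ and /o/, so it spirantizes to the fricative [z]. /b/ is a stop between vowels /i/ and /u/, so it spirantizes to the fricative [v]. /redogagibura/ → rezogagivura.
Rule 4 (pre-rhotic lowering): /u/ is a high vowel immediately before /r/, so it lowers to [o]. /rezogagivura/ → rezogagivora.

rezogagivora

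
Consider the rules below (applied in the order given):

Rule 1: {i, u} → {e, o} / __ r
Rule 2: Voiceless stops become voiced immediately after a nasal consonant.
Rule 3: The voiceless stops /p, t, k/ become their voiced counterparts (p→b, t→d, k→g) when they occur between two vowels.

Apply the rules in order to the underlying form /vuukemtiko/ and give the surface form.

vuugemdigo

Rule 1 (pre-rhotic lowering): no segment meets the environment; /vuukemtiko/ is unchanged.
Rule 2 (post-nasal voicing): /t/ is a voiceless stop immediately after the nasal /m/, so it voices to [d]. /vuukemtiko/ → vuukemdiko.
Rule 3 (intervocalic voicing): /k/ is a voiceless stop between vowels /u/ and /e/, so it voices to [g]. /k/ is a voiceless stop between vowels /i/ and /o/, so it voices to [g]. /vuukemdiko/ → vuugemdigo.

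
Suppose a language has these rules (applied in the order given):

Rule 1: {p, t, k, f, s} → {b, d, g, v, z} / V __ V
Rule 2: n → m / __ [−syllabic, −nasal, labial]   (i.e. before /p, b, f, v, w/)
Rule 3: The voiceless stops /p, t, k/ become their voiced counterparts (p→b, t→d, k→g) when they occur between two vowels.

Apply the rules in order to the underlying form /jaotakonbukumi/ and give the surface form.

Rule 1 (intervocalic voicing): /t/ is a voiceless obstruent between vowels /o/ and /a/, so it voices to [d]. /k/ is a voiceless obstruent between vowels /a/ and /o/, so it voices to [g]. /k/ is a voiceless obstruent between vowels /u/ and /u/, so it voices to [g]. /jaotakonbukumi/ → jaodagonbugumi.
Rule 2 (nasal place assimilation): /n/ precedes the labial consonant /b/, so it assimilates in place to [m]. /jaodagonbugumi/ → jaodagombugumi.
Rule 3 (intervocalic voicing): no segment meets the environment; /jaodagombugumi/ is unchanged.

jaodagombugumi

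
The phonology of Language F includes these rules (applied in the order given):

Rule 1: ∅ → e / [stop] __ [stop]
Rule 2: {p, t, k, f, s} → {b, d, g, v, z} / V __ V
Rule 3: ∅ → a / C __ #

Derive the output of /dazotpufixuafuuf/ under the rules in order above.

dazodebuvixuavuufa

Rule 1 (stop-cluster e-epenthesis): /t/ and /p/ form a stop–stop cluster, so [e] is inserted between them. /dazotpufixuafuuf/ → dazotepufixuafuuf.
Rule 2 (intervocalic voicing): /t/ is a voiceless obstruent between vowels /o/ and /e/, so it voices to [d]. /p/ is a voiceless obstruent between vowels /e/ and /u/, so it voices to [b]. /f/ is a voiceless obstruent between vowels /u/ and /i/, so it voices to [v]. /f/ is a voiceless obstruent between vowels /a/ and /u/, so it voices to [v]. /dazotepufixuafuuf/ → dazodebuvixuavuuf.
Rule 3 (final a-epenthesis): the form ends in the consonant /f/, so [a] is inserted word-finally. /dazodebuvixuavuuf/ → dazodebuvixuavuufa.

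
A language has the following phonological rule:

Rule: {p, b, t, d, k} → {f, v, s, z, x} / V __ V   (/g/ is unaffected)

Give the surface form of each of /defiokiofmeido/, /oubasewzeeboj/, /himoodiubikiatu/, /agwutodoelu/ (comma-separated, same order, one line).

defioxiofmeizo, ouvasewzeevoj, himooziuvixiasu, agwusozoelu

/defiokiofmeido/: /k/ is a stop between vowels /o/ and /i/, so it spirantizes to the fricative [x]. /d/ is a stop between vowels /i/ and /o/, so it spirantizes to the fricative [z]. → [defioxiofmeizo].
/oubasewzeeboj/: /b/ is a stop between vowels /u/ and /a/, so it spirantizes to the fricative [v]. /b/ is a stop between vowels /e/ and /o/, so it spirantizes to the fricative [v]. → [ouvasewzeevoj].
/himoodiubikiatu/: /d/ is a stop between vowels /o/ and /i/, so it spirantizes to the fricative [z]. /b/ is a stop between vowels /u/ and /i/, so it spirantizes to the fricative [v]. /k/ is a stop between vowels /i/ and /i/, so it spirantizes to the fricative [x]. /t/ is a stop between vowels /a/ and /u/, so it spirantizes to the fricative [s]. → [himooziuvixiasu].
/agwutodoelu/: /t/ is a stop between vowels /u/ and /o/, so it spirantizes to the fricative [s]. /d/ is a stop between vowels /o/ and /o/, so it spirantizes to the fricative [z]. → [agwusozoelu].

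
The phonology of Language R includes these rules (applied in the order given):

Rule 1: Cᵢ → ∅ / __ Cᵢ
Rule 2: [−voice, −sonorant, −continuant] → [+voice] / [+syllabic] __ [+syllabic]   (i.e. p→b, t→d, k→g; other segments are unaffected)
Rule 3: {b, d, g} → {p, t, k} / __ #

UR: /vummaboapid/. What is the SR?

Rule 1 (degemination): /mm/ is a geminate; the first /m/ deletes. /vummaboapid/ → vumaboapid.
Rule 2 (intervocalic voicing): /p/ is a voiceless stop between vowels /a/ and /i/, so it voices to [b]. /vumaboapid/ → vumaboabid.
Rule 3 (final devoicing): /d/ is a voiced stop in word-final position, so it devoices to [t]. /vumaboabid/ → vumaboabit.

vumaboabit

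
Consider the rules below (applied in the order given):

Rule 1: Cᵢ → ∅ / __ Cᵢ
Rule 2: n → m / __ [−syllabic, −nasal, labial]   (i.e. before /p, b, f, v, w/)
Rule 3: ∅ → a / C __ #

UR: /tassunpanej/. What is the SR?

Rule 1 (degemination): /ss/ is a geminate; the first /s/ deletes. /tassunpanej/ → tasunpanej.
Rule 2 (nasal place assimilation): /n/ precedes the labial consonant /p/, so it assimilates in place to [m]. /tasunpanej/ → tasumpanej.
Rule 3 (final a-epenthesis): the form ends in the consonant /j/, so [a] is inserted word-finally. /tasumpanej/ → tasumpaneja.

tasumpaneja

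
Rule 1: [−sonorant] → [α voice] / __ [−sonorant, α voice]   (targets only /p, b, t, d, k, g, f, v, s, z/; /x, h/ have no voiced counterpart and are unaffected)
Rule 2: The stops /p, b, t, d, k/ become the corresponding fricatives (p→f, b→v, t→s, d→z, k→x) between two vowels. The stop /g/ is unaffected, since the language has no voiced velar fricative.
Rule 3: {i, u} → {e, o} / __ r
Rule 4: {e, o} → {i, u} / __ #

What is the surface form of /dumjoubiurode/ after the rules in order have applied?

Rule 1 (regressive voicing assimilation): no segment meets the environment; /dumjoubiurode/ is unchanged.
Rule 2 (intervocalic spirantization): /b/ is a stop between vowels /u/ and /i/, so it spirantizes to the fricative [v]. /d/ is a stop between vowels /o/ and /e/, so it spirantizes to the fricative [z]. /dumjoubiurode/ → dumjouviuroze.
Rule 3 (pre-rhotic lowering): /u/ is a high vowel immediately before /r/, so it lowers to [o]. /dumjouviuroze/ → dumjouvioroze.
Rule 4 (final vowel raising): /e/ is a mid vowel in word-final position, so it raises to [i]. /dumjouvioroze/ → dumjouviorozi.

dumjouviorozi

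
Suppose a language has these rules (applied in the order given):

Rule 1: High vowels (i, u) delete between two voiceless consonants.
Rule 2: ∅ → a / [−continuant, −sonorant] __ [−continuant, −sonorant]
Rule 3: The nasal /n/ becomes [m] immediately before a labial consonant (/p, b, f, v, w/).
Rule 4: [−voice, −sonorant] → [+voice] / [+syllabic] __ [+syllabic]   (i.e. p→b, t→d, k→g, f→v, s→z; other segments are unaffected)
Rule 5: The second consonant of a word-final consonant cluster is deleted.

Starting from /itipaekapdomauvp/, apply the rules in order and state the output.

Rule 1 (high vowel syncope): /i/ is a high vowel flanked by voiceless consonants /t/ and /p/, so it deletes. /itipaekapdomauvp/ → itpaekapdomauvp.
Rule 2 (stop-cluster a-epenthesis): /t/ and /p/ form a stop–stop cluster, so [a] is inserted between them. /p/ and /d/ form a stop–stop cluster, so [a] is inserted between them. /itpaekapdomauvp/ → itapaekapadomauvp.
Rule 3 (nasal place assimilation): no segment meets the environment; /itapaekapadomauvp/ is unchanged.
Rule 4 (intervocalic voicing): /t/ is a voiceless obstruent between vowels /i/ and /a/, so it voices to [d]. /p/ is a voiceless obstruent between vowels /a/ and /a/, so it voices to [b]. /k/ is a voiceless obstruent between vowels /e/ and /a/, so it voices to [g]. /p/ is a voiceless obstruent between vowels /a/ and /a/, so it voices to [b]. /itapaekapadomauvp/ → idabaegabadomauvp.
Rule 5 (final cluster simplification): /p/ is the second consonant of a word-final cluster /vp/, so it deletes. /idabaegabadomauvp/ → idabaegabadomauv.

idabaegabadomauv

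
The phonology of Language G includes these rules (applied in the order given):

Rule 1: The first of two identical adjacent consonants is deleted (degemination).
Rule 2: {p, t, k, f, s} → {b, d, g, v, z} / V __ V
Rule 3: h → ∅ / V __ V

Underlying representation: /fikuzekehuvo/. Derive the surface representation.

Rule 1 (degemination): no segment meets the environment; /fikuzekehuvo/ is unchanged.
Rule 2 (intervocalic voicing): /k/ is a voiceless obstruent between vowels /i/ and /u/, so it voices to [g]. /k/ is a voiceless obstruent between vowels /e/ and /e/, so it voices to [g]. /fikuzekehuvo/ → figuzegehuvo.
Rule 3 (intervocalic h-deletion): /h/ occurs between vowels /e/ and /u/, so it deletes. /figuzegehuvo/ → figuzegeuvo.

figuzegeuvo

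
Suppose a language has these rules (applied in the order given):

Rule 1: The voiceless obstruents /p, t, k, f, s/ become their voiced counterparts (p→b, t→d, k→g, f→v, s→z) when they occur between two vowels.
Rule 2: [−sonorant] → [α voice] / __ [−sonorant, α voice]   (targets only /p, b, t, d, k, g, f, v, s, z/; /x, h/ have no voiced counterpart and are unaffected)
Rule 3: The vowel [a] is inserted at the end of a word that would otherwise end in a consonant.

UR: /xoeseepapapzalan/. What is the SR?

Rule 1 (intervocalic voicing): /s/ is a voiceless obstruent between vowels /e/ and /e/, so it voices to [z]. /p/ is a voiceless obstruent between vowels /e/ and /a/, so it voices to [b]. /p/ is a voiceless obstruent between vowels /a/ and /a/, so it voices to [b]. /xoeseepapapzalan/ → xoezeebabapzalan.
Rule 2 (regressive voicing assimilation): /p/ precedes the voiced obstruent /z/, so it voices to [b] by assimilation. /xoezeebabapzalan/ → xoezeebababzalan.
Rule 3 (final a-epenthesis): the form ends in the consonant /n/, so [a] is inserted word-finally. /xoezeebababzalan/ → xoezeebababzalana.

xoezeebababzalana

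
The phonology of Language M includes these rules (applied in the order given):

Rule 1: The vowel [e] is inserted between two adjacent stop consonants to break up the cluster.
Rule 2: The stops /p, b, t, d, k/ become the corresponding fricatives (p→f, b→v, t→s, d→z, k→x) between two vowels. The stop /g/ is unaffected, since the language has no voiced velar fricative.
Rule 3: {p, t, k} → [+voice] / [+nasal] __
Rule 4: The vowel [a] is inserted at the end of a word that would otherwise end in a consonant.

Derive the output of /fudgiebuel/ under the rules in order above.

Rule 1 (stop-cluster e-epenthesis): /d/ and /g/ form a stop–stop cluster, so [e] is inserted between them. /fudgiebuel/ → fudegiebuel.
Rule 2 (intervocalic spirantization): /d/ is a stop between vowels /u/ and /e/, so it spirantizes to the fricative [z]. /b/ is a stop between vowels /e/ and /u/, so it spirantizes to the fricative [v]. /fudegiebuel/ → fuzegievuel.
Rule 3 (post-nasal voicing): no segment meets the environment; /fuzegievuel/ is unchanged.
Rule 4 (final a-epenthesis): the form ends in the consonant /l/, so [a] is inserted word-finally. /fuzegievuel/ → fuzegievuela.

fuzegievuela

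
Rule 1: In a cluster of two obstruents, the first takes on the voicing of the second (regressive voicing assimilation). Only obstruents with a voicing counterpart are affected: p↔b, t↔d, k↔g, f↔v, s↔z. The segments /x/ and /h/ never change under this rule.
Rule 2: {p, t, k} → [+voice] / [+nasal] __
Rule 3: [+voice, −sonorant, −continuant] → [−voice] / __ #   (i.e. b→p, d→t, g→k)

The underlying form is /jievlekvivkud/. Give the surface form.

jievlegvifkut

Rule 1 (regressive voicing assimilation): /k/ precedes the voiced obstruent /v/, so it voices to [g] by assimilation. /v/ precedes the voiceless obstruent /k/, so it devoices to [f] by assimilation. /jievlekvivkud/ → jievlegvifkud.
Rule 2 (post-nasal voicing): no segment meets the environment; /jievlegvifkud/ is unchanged.
Rule 3 (final devoicing): /d/ is a voiced stop in word-final position, so it devoices to [t]. /jievlegvifkud/ → jievlegvifkut.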